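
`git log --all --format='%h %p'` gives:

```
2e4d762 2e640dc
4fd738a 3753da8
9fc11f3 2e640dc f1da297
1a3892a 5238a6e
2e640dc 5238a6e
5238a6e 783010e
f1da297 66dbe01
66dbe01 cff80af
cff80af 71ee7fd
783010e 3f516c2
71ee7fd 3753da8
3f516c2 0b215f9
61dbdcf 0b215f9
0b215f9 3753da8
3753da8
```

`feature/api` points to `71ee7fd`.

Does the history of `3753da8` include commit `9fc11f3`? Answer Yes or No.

Ancestors of 3753da8: {3753da8}.
9fc11f3 is not in that set, so it is not an ancestor of 3753da8.

No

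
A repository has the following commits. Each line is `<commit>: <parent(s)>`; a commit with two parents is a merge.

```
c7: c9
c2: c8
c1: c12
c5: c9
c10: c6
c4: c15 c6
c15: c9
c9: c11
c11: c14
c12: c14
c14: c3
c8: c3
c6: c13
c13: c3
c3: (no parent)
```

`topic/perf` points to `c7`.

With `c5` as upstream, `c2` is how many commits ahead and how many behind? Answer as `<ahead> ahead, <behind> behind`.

2 ahead, 4 behind

Reachable from c2: {c2, c3, c8}.
Reachable from c5: {c11, c14, c3, c5, c9}.
Only in c2's history (ahead): {c2, c8} — 2.
Only in c5's history (behind): {c11, c14, c5, c9} — 4.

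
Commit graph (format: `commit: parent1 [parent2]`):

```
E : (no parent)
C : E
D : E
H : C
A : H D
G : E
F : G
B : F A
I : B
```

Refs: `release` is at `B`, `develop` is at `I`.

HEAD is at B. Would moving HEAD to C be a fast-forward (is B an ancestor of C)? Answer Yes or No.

A fast-forward from B to C is possible iff B is an ancestor of C.
Ancestors of C: {C, E}.
B is not among them, so fast-forward is not possible.

No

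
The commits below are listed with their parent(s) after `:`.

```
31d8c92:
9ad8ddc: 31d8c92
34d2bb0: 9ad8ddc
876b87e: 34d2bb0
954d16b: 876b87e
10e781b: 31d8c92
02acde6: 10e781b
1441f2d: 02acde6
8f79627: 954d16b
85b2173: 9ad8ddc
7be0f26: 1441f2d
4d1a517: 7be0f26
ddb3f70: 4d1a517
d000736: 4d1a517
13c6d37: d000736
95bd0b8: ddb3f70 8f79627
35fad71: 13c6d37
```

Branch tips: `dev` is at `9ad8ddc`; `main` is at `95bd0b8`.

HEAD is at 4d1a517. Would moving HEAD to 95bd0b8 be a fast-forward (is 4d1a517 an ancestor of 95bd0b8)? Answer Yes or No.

Yes

A fast-forward from 4d1a517 to 95bd0b8 is possible iff 4d1a517 is an ancestor of 95bd0b8.
Ancestors of 95bd0b8: {02acde6, 10e781b, 1441f2d, 31d8c92, 34d2bb0, 4d1a517, 7be0f26, 876b87e, 8f79627, 954d16b, 95bd0b8, 9ad8ddc, ddb3f70}.
4d1a517 is among them, so fast-forward is possible.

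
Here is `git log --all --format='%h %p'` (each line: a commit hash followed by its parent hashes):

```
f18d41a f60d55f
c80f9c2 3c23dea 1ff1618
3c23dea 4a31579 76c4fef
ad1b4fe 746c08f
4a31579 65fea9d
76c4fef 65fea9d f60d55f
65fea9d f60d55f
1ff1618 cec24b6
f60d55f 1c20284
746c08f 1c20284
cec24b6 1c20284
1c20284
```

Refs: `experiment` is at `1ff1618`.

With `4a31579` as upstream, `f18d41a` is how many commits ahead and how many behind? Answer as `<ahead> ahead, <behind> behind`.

Reachable from f18d41a: {1c20284, f18d41a, f60d55f}.
Reachable from 4a31579: {1c20284, 4a31579, 65fea9d, f60d55f}.
Only in f18d41a's history (ahead): {f18d41a} — 1.
Only in 4a31579's history (behind): {4a31579, 65fea9d} — 2.

1 ahead, 2 behind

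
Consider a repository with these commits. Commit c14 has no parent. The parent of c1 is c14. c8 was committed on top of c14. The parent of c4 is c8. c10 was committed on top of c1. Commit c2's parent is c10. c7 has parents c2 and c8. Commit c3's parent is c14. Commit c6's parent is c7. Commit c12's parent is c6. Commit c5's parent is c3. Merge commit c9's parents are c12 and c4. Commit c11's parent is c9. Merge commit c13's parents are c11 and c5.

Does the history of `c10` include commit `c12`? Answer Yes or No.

No

Ancestors of c10: {c1, c10, c14}.
c12 is not in that set, so it is not an ancestor of c10.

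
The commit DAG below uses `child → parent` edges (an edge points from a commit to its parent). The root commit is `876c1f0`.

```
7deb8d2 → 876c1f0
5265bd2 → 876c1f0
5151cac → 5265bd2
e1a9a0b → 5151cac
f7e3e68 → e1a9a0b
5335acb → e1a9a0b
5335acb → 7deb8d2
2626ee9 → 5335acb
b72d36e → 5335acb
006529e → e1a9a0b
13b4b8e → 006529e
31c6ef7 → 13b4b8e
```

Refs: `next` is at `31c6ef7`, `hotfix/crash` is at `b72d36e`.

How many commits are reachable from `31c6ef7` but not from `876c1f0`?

Reachable from 31c6ef7: {006529e, 13b4b8e, 31c6ef7, 5151cac, 5265bd2, 876c1f0, e1a9a0b}.
Reachable from 876c1f0: {876c1f0}.
In 31c6ef7's history but not 876c1f0's: {006529e, 13b4b8e, 31c6ef7, 5151cac, 5265bd2, e1a9a0b} — 6 commits.

6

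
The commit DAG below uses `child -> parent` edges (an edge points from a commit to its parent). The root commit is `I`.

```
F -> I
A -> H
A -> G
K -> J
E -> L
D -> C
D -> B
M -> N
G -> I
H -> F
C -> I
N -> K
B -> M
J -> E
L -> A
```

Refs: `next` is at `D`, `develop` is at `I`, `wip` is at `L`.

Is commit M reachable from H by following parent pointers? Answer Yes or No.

Ancestors of H: {F, H, I}.
M is not in that set, so it is not an ancestor of H.

No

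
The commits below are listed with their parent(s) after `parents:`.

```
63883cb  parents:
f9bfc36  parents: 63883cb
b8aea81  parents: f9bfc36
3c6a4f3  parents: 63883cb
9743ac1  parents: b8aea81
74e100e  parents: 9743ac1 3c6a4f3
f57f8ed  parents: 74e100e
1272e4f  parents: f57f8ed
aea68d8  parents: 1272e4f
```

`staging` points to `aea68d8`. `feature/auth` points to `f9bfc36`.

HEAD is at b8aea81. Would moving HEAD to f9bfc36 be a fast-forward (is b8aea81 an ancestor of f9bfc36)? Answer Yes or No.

No

A fast-forward from b8aea81 to f9bfc36 is possible iff b8aea81 is an ancestor of f9bfc36.
Ancestors of f9bfc36: {63883cb, f9bfc36}.
b8aea81 is not among them, so fast-forward is not possible.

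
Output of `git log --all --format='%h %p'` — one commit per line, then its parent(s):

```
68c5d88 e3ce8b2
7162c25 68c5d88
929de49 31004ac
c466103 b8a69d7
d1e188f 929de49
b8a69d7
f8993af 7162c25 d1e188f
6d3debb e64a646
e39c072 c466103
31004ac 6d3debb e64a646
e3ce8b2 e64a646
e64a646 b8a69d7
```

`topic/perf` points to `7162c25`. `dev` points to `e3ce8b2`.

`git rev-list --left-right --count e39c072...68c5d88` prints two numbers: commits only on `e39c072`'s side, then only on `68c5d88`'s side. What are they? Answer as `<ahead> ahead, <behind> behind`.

Reachable from e39c072: {b8a69d7, c466103, e39c072}.
Reachable from 68c5d88: {68c5d88, b8a69d7, e3ce8b2, e64a646}.
Only in e39c072's history (ahead): {c466103, e39c072} — 2.
Only in 68c5d88's history (behind): {68c5d88, e3ce8b2, e64a646} — 3.

2 ahead, 3 behind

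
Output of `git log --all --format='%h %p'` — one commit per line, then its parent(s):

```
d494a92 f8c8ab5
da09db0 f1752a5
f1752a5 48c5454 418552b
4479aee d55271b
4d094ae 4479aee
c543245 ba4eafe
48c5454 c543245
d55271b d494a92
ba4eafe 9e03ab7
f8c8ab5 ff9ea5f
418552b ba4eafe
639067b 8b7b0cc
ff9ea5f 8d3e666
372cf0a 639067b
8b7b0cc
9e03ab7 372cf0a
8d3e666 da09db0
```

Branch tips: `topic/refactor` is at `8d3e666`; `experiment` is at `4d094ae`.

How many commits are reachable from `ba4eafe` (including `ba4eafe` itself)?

Walking parent pointers from ba4eafe: reachable set = {372cf0a, 639067b, 8b7b0cc, 9e03ab7, ba4eafe}.
That is 5 commits.

5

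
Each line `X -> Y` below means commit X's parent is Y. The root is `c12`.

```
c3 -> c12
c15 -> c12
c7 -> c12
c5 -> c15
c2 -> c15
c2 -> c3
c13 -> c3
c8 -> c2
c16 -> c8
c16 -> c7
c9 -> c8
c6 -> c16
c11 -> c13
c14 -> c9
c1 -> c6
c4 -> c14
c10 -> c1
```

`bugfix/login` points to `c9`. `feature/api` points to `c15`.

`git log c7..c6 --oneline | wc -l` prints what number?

Reachable from c6: {c12, c15, c16, c2, c3, c6, c7, c8}.
Reachable from c7: {c12, c7}.
In c6's history but not c7's: {c15, c16, c2, c3, c6, c8} — 6 commits.

6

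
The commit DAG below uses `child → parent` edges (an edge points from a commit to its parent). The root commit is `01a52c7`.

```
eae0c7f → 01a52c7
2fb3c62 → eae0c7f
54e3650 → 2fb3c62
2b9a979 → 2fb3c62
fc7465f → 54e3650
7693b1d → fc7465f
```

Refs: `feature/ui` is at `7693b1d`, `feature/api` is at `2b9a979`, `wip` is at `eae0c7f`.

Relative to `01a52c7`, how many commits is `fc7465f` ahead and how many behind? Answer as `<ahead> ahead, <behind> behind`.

Reachable from fc7465f: {01a52c7, 2fb3c62, 54e3650, eae0c7f, fc7465f}.
Reachable from 01a52c7: {01a52c7}.
Only in fc7465f's history (ahead): {2fb3c62, 54e3650, eae0c7f, fc7465f} — 4.
Only in 01a52c7's history (behind): {} — 0.

4 ahead, 0 behind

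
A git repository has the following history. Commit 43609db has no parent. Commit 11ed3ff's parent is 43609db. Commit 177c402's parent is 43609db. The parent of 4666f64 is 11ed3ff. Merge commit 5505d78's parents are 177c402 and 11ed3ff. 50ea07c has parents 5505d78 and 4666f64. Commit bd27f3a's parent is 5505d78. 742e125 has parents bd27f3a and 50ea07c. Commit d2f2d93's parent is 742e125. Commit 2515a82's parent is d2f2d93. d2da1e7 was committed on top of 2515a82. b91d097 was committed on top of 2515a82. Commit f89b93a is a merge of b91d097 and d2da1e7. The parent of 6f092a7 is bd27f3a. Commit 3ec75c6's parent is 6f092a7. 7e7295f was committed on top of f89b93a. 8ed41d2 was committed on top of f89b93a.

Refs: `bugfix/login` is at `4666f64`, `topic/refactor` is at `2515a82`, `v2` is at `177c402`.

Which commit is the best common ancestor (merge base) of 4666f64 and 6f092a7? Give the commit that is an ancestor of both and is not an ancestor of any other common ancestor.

11ed3ff

Ancestors of 4666f64: {11ed3ff, 43609db, 4666f64}.
Ancestors of 6f092a7: {11ed3ff, 177c402, 43609db, 5505d78, 6f092a7, bd27f3a}.
Common ancestors: {11ed3ff, 43609db}.
Among these, 11ed3ff is not an ancestor of any other common ancestor — it is the merge base.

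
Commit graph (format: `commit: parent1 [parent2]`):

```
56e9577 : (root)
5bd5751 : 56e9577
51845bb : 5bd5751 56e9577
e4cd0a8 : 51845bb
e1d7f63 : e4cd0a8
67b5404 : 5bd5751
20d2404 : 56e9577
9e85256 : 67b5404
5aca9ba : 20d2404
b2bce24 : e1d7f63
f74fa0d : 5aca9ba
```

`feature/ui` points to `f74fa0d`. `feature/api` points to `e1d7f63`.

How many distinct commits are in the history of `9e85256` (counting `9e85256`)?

4

Walking parent pointers from 9e85256: reachable set = {56e9577, 5bd5751, 67b5404, 9e85256}.
That is 4 commits.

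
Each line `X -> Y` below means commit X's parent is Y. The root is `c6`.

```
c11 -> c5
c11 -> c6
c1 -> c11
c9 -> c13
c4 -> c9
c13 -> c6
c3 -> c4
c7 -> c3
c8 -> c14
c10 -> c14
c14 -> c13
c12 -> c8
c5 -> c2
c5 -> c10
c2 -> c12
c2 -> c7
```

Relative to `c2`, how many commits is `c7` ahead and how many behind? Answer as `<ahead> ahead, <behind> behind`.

0 ahead, 4 behind

Reachable from c7: {c13, c3, c4, c6, c7, c9}.
Reachable from c2: {c12, c13, c14, c2, c3, c4, c6, c7, c8, c9}.
Only in c7's history (ahead): {} — 0.
Only in c2's history (behind): {c12, c14, c2, c8} — 4.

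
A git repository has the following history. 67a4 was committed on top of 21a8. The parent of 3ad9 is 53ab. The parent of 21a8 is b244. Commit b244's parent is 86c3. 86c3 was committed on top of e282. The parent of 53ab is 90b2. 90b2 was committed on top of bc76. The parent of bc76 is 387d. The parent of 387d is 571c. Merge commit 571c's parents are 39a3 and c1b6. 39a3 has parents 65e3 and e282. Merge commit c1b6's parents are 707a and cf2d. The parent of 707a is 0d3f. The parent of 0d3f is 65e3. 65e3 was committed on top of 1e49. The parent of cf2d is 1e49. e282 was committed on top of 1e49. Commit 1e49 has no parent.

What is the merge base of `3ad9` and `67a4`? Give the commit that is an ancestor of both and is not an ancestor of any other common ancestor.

Ancestors of 3ad9: {0d3f, 1e49, 387d, 39a3, 3ad9, 53ab, 571c, 65e3, 707a, 90b2, bc76, c1b6, cf2d, e282}.
Ancestors of 67a4: {1e49, 21a8, 67a4, 86c3, b244, e282}.
Common ancestors: {1e49, e282}.
Among these, e282 is not an ancestor of any other common ancestor — it is the merge base.

e282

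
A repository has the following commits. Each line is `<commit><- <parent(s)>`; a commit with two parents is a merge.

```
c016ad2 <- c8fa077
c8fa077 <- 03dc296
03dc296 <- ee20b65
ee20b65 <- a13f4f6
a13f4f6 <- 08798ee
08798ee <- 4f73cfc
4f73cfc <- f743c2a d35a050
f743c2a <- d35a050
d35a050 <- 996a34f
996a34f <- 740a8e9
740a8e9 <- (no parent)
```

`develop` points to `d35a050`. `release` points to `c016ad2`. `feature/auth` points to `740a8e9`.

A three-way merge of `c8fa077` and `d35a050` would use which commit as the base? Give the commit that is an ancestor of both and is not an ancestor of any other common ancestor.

d35a050

Ancestors of c8fa077: {03dc296, 08798ee, 4f73cfc, 740a8e9, 996a34f, a13f4f6, c8fa077, d35a050, ee20b65, f743c2a}.
Ancestors of d35a050: {740a8e9, 996a34f, d35a050}.
Common ancestors: {740a8e9, 996a34f, d35a050}.
Among these, d35a050 is not an ancestor of any other common ancestor — it is the merge base.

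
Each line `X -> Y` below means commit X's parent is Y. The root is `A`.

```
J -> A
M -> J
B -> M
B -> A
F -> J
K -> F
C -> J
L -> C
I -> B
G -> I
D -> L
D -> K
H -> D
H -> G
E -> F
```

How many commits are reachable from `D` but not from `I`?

5

Reachable from D: {A, C, D, F, J, K, L}.
Reachable from I: {A, B, I, J, M}.
In D's history but not I's: {C, D, F, K, L} — 5 commits.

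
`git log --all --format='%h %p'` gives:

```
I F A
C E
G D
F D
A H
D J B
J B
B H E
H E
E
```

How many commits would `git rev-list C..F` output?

Reachable from F: {B, D, E, F, H, J}.
Reachable from C: {C, E}.
In F's history but not C's: {B, D, F, H, J} — 5 commits.

5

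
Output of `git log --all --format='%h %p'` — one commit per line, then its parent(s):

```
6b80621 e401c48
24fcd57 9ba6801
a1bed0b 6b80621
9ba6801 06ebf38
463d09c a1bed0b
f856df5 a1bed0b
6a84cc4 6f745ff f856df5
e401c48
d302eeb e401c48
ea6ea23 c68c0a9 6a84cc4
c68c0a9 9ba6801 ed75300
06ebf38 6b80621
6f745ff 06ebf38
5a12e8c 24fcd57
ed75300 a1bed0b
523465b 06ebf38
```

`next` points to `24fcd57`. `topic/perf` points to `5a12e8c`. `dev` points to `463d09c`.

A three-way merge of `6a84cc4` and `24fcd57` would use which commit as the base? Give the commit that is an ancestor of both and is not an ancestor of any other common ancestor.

06ebf38

Ancestors of 6a84cc4: {06ebf38, 6a84cc4, 6b80621, 6f745ff, a1bed0b, e401c48, f856df5}.
Ancestors of 24fcd57: {06ebf38, 24fcd57, 6b80621, 9ba6801, e401c48}.
Common ancestors: {06ebf38, 6b80621, e401c48}.
Among these, 06ebf38 is not an ancestor of any other common ancestor — it is the merge base.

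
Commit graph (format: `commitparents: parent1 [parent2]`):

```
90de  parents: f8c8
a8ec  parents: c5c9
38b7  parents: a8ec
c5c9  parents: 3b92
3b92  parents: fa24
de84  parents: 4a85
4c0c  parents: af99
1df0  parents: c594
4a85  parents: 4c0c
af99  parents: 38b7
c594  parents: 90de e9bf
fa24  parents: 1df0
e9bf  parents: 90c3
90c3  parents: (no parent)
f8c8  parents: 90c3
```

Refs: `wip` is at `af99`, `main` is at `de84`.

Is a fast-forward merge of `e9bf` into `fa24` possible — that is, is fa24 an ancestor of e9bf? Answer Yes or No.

No

A fast-forward from fa24 to e9bf is possible iff fa24 is an ancestor of e9bf.
Ancestors of e9bf: {90c3, e9bf}.
fa24 is not among them, so fast-forward is not possible.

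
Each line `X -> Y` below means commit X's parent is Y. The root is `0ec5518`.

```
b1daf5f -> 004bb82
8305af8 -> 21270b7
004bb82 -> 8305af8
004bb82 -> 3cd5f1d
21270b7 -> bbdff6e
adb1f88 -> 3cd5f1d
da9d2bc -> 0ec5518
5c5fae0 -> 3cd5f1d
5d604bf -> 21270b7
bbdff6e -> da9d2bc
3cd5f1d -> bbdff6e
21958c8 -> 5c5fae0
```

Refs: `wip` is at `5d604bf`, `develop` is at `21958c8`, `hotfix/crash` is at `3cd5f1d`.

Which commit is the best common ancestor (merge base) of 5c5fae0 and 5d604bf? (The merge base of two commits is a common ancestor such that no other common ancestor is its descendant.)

Ancestors of 5c5fae0: {0ec5518, 3cd5f1d, 5c5fae0, bbdff6e, da9d2bc}.
Ancestors of 5d604bf: {0ec5518, 21270b7, 5d604bf, bbdff6e, da9d2bc}.
Common ancestors: {0ec5518, bbdff6e, da9d2bc}.
Among these, bbdff6e is not an ancestor of any other common ancestor — it is the merge base.

bbdff6e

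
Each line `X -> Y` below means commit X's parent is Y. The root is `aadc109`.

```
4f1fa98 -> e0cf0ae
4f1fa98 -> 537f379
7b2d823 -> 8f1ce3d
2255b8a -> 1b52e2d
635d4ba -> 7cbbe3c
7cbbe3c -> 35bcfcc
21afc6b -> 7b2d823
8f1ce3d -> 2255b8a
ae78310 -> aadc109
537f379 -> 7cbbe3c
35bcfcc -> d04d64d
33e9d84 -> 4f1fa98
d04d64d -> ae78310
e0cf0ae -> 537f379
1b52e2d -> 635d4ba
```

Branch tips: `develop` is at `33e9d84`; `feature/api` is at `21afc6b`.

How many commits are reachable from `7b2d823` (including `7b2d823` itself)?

10

Walking parent pointers from 7b2d823: reachable set = {1b52e2d, 2255b8a, 35bcfcc, 635d4ba, 7b2d823, 7cbbe3c, 8f1ce3d, aadc109, ae78310, d04d64d}.
That is 10 commits.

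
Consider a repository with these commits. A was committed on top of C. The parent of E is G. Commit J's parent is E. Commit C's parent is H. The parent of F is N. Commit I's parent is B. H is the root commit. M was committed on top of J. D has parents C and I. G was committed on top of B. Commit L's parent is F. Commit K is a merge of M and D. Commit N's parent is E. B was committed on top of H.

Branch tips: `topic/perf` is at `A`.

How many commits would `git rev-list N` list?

5

Walking parent pointers from N: reachable set = {B, E, G, H, N}.
That is 5 commits.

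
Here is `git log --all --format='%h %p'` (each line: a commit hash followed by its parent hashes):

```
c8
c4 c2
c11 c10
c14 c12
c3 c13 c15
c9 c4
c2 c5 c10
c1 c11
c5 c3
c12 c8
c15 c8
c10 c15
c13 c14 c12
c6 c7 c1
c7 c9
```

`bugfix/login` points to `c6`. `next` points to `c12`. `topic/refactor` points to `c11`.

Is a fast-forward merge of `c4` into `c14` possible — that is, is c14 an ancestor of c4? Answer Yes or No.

A fast-forward from c14 to c4 is possible iff c14 is an ancestor of c4.
Ancestors of c4: {c10, c12, c13, c14, c15, c2, c3, c4, c5, c8}.
c14 is among them, so fast-forward is possible.

Yes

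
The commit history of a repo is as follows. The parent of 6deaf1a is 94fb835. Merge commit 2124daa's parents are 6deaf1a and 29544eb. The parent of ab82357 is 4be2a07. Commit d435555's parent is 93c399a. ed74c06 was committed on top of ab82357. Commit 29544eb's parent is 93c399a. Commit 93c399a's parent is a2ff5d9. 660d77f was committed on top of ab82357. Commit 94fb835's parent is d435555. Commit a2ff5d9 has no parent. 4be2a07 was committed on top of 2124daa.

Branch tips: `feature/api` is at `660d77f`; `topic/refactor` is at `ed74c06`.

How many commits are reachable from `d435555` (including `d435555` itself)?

Walking parent pointers from d435555: reachable set = {93c399a, a2ff5d9, d435555}.
That is 3 commits.

3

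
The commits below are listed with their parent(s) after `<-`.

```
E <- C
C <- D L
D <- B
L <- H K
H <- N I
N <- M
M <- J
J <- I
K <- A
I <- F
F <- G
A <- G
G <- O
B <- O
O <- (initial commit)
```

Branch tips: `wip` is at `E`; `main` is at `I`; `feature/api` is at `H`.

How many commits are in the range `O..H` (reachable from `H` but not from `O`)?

7

Reachable from H: {F, G, H, I, J, M, N, O}.
Reachable from O: {O}.
In H's history but not O's: {F, G, H, I, J, M, N} — 7 commits.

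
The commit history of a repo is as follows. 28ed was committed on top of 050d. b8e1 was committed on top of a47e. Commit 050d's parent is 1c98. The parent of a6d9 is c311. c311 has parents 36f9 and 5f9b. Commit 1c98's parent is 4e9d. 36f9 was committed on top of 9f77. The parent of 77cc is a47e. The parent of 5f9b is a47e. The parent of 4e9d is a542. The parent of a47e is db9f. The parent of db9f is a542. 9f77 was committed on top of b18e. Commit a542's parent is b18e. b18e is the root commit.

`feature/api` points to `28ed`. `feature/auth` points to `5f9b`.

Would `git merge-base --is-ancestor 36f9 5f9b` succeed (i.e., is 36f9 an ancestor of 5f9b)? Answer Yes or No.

No

Ancestors of 5f9b: {5f9b, a47e, a542, b18e, db9f}.
36f9 is not in that set, so it is not an ancestor of 5f9b.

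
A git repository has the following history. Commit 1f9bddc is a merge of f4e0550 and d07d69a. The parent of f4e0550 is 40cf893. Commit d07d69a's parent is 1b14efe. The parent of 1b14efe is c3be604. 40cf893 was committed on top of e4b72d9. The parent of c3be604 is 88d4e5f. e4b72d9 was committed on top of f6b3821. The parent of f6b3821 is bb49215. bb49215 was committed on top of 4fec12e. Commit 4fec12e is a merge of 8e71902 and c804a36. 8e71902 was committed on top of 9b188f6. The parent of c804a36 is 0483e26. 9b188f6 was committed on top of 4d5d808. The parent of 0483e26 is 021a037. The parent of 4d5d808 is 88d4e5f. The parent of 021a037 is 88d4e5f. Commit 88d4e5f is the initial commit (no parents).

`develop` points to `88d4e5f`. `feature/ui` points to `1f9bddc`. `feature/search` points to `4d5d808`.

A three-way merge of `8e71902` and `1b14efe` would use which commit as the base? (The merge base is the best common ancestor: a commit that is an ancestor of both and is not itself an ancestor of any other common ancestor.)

88d4e5f

Ancestors of 8e71902: {4d5d808, 88d4e5f, 8e71902, 9b188f6}.
Ancestors of 1b14efe: {1b14efe, 88d4e5f, c3be604}.
Common ancestors: {88d4e5f}.
The only common ancestor is 88d4e5f, so it is the merge base.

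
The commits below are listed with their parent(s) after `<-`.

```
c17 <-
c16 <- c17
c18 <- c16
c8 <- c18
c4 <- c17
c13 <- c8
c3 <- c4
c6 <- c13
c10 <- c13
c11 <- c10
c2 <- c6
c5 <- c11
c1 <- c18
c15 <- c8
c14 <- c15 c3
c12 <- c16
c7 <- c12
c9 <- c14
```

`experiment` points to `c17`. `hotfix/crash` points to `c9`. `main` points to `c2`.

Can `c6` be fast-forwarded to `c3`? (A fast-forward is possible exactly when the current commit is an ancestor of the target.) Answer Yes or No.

No

A fast-forward from c6 to c3 is possible iff c6 is an ancestor of c3.
Ancestors of c3: {c17, c3, c4}.
c6 is not among them, so fast-forward is not possible.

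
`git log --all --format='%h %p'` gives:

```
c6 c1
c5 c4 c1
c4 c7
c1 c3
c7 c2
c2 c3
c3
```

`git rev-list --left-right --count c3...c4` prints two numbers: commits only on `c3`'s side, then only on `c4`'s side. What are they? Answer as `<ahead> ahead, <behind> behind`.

Reachable from c3: {c3}.
Reachable from c4: {c2, c3, c4, c7}.
Only in c3's history (ahead): {} — 0.
Only in c4's history (behind): {c2, c4, c7} — 3.

0 ahead, 3 behind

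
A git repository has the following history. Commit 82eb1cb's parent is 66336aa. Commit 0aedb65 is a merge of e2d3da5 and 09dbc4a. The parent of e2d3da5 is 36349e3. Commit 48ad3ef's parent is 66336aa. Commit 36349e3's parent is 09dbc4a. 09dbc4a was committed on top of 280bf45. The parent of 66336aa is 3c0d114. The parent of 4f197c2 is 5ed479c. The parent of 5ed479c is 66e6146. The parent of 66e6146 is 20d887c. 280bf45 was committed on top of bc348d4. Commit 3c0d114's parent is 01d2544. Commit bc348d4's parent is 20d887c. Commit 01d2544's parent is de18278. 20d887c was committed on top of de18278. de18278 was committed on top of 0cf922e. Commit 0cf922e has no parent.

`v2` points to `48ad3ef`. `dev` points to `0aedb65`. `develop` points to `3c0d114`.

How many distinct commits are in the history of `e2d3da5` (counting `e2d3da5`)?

Walking parent pointers from e2d3da5: reachable set = {09dbc4a, 0cf922e, 20d887c, 280bf45, 36349e3, bc348d4, de18278, e2d3da5}.
That is 8 commits.

8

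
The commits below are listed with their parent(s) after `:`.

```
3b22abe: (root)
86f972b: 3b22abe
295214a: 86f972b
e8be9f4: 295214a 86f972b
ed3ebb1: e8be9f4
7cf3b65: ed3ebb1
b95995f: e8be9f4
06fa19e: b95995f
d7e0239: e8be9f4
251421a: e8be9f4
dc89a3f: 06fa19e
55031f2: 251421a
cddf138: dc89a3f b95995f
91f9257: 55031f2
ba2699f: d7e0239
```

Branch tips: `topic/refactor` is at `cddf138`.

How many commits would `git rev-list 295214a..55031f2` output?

Reachable from 55031f2: {251421a, 295214a, 3b22abe, 55031f2, 86f972b, e8be9f4}.
Reachable from 295214a: {295214a, 3b22abe, 86f972b}.
In 55031f2's history but not 295214a's: {251421a, 55031f2, e8be9f4} — 3 commits.

3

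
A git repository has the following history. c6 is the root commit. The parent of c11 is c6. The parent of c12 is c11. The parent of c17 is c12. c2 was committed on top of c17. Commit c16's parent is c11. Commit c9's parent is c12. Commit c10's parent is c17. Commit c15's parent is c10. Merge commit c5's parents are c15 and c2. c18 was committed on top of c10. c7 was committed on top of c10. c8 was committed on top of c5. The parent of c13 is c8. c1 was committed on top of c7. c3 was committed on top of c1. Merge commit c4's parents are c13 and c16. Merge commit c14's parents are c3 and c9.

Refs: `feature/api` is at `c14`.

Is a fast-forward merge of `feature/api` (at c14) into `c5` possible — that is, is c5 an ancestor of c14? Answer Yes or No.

No

A fast-forward from c5 to c14 is possible iff c5 is an ancestor of c14.
Ancestors of c14: {c1, c10, c11, c12, c14, c17, c3, c6, c7, c9}.
c5 is not among them, so fast-forward is not possible.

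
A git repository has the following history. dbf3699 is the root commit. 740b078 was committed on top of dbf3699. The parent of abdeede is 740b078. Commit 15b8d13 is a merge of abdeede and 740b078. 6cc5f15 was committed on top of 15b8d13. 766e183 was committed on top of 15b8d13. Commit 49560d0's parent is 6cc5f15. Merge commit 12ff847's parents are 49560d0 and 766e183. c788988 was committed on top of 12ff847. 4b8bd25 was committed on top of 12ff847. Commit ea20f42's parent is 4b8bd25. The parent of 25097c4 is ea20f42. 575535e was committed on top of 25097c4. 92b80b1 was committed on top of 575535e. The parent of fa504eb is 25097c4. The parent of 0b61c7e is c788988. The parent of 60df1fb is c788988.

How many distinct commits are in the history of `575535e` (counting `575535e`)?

Walking parent pointers from 575535e: reachable set = {12ff847, 15b8d13, 25097c4, 49560d0, 4b8bd25, 575535e, 6cc5f15, 740b078, 766e183, abdeede, dbf3699, ea20f42}.
That is 12 commits.

12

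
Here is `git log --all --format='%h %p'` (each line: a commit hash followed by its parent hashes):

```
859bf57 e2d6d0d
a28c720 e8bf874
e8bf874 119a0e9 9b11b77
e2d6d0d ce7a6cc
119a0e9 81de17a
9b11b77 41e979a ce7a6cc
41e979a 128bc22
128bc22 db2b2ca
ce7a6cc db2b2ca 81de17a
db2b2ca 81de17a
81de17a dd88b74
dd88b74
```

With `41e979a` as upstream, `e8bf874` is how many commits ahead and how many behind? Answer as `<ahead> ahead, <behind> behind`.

4 ahead, 0 behind

Reachable from e8bf874: {119a0e9, 128bc22, 41e979a, 81de17a, 9b11b77, ce7a6cc, db2b2ca, dd88b74, e8bf874}.
Reachable from 41e979a: {128bc22, 41e979a, 81de17a, db2b2ca, dd88b74}.
Only in e8bf874's history (ahead): {119a0e9, 9b11b77, ce7a6cc, e8bf874} — 4.
Only in 41e979a's history (behind): {} — 0.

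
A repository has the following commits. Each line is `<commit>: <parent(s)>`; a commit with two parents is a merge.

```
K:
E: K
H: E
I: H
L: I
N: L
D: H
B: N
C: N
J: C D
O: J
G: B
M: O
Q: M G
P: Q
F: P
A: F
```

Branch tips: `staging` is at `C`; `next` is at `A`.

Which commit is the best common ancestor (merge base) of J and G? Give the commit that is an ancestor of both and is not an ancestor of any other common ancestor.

Ancestors of J: {C, D, E, H, I, J, K, L, N}.
Ancestors of G: {B, E, G, H, I, K, L, N}.
Common ancestors: {E, H, I, K, L, N}.
Among these, N is not an ancestor of any other common ancestor — it is the merge base.

N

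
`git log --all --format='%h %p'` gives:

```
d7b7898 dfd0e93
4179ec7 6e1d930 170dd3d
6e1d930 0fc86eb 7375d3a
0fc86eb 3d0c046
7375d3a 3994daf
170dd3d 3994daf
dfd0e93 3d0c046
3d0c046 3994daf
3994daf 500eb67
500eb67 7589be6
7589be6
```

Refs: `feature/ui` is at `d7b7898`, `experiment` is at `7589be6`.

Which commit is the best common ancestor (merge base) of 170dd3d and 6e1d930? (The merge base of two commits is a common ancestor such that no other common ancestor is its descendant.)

3994daf

Ancestors of 170dd3d: {170dd3d, 3994daf, 500eb67, 7589be6}.
Ancestors of 6e1d930: {0fc86eb, 3994daf, 3d0c046, 500eb67, 6e1d930, 7375d3a, 7589be6}.
Common ancestors: {3994daf, 500eb67, 7589be6}.
Among these, 3994daf is not an ancestor of any other common ancestor — it is the merge base.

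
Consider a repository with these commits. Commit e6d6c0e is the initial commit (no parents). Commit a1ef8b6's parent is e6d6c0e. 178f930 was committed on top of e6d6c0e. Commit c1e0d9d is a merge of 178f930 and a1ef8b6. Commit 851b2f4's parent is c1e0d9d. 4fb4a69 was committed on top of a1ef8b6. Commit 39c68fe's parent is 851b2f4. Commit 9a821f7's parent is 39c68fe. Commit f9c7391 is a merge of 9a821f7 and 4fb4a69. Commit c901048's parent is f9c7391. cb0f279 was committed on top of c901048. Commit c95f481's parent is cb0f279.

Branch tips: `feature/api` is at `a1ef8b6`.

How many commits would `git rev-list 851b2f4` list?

5

Walking parent pointers from 851b2f4: reachable set = {178f930, 851b2f4, a1ef8b6, c1e0d9d, e6d6c0e}.
That is 5 commits.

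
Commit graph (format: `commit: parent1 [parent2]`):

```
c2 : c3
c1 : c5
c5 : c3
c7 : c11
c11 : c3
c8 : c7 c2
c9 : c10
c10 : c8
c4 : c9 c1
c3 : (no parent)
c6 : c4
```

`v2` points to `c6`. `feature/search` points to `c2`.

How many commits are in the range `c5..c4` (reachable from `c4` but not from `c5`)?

Reachable from c4: {c1, c10, c11, c2, c3, c4, c5, c7, c8, c9}.
Reachable from c5: {c3, c5}.
In c4's history but not c5's: {c1, c10, c11, c2, c4, c7, c8, c9} — 8 commits.

8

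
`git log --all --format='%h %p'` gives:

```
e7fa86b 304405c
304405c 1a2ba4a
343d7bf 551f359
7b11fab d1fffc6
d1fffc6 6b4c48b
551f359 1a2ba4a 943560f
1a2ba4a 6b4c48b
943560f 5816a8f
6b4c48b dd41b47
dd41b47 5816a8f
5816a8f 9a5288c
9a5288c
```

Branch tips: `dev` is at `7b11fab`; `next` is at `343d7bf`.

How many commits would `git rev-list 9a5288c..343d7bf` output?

Reachable from 343d7bf: {1a2ba4a, 343d7bf, 551f359, 5816a8f, 6b4c48b, 943560f, 9a5288c, dd41b47}.
Reachable from 9a5288c: {9a5288c}.
In 343d7bf's history but not 9a5288c's: {1a2ba4a, 343d7bf, 551f359, 5816a8f, 6b4c48b, 943560f, dd41b47} — 7 commits.

7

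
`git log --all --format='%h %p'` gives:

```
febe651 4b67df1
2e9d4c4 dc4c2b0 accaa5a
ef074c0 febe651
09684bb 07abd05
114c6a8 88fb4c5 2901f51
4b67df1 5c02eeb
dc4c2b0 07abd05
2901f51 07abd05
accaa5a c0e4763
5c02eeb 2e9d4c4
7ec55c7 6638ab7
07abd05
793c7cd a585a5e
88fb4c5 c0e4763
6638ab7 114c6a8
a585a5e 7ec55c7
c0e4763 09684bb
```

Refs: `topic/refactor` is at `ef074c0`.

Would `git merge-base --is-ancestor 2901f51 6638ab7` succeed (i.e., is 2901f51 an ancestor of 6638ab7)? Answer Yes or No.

Yes

Ancestors of 6638ab7 (commits reachable by following parents): {07abd05, 09684bb, 114c6a8, 2901f51, 6638ab7, 88fb4c5, c0e4763}.
2901f51 is in that set, so it is an ancestor of 6638ab7.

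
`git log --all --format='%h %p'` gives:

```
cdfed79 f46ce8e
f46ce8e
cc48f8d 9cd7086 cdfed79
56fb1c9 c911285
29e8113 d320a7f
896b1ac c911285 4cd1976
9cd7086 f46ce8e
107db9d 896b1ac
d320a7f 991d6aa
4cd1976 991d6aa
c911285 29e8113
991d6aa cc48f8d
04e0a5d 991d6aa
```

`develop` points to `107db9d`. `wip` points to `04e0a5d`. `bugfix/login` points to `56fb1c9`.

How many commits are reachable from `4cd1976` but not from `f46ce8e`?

5

Reachable from 4cd1976: {4cd1976, 991d6aa, 9cd7086, cc48f8d, cdfed79, f46ce8e}.
Reachable from f46ce8e: {f46ce8e}.
In 4cd1976's history but not f46ce8e's: {4cd1976, 991d6aa, 9cd7086, cc48f8d, cdfed79} — 5 commits.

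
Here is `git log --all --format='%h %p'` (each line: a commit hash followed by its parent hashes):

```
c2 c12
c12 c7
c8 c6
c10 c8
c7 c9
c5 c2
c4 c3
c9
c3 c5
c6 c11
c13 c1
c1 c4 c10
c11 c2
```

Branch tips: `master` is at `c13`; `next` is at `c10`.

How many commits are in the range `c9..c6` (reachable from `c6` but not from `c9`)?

Reachable from c6: {c11, c12, c2, c6, c7, c9}.
Reachable from c9: {c9}.
In c6's history but not c9's: {c11, c12, c2, c6, c7} — 5 commits.

5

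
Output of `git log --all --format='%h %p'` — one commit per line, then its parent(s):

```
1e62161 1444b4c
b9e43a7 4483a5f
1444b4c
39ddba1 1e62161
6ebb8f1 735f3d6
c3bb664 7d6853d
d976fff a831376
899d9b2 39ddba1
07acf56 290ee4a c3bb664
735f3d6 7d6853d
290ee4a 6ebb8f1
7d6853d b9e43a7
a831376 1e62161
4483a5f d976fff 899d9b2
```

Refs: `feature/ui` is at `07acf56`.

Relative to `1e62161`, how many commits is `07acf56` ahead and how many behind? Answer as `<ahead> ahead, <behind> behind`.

12 ahead, 0 behind

Reachable from 07acf56: {07acf56, 1444b4c, 1e62161, 290ee4a, 39ddba1, 4483a5f, 6ebb8f1, 735f3d6, 7d6853d, 899d9b2, a831376, b9e43a7, c3bb664, d976fff}.
Reachable from 1e62161: {1444b4c, 1e62161}.
Only in 07acf56's history (ahead): {07acf56, 290ee4a, 39ddba1, 4483a5f, 6ebb8f1, 735f3d6, 7d6853d, 899d9b2, a831376, b9e43a7, c3bb664, d976fff} — 12.
Only in 1e62161's history (behind): {} — 0.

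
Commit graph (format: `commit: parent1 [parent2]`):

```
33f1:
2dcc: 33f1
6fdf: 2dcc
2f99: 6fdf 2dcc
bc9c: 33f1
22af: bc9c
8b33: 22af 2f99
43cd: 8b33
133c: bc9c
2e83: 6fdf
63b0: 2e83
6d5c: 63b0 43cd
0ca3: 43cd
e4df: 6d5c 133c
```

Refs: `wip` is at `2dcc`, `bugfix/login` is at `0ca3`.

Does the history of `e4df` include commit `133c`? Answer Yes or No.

Ancestors of e4df (commits reachable by following parents): {133c, 22af, 2dcc, 2e83, 2f99, 33f1, 43cd, 63b0, 6d5c, 6fdf, 8b33, bc9c, e4df}.
133c is in that set, so it is an ancestor of e4df.

Yes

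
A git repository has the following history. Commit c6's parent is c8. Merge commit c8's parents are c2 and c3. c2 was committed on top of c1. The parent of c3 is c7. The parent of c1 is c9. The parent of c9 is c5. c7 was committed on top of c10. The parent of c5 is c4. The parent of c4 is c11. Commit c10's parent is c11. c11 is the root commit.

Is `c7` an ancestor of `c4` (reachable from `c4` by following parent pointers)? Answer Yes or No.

No

Ancestors of c4: {c11, c4}.
c7 is not in that set, so it is not an ancestor of c4.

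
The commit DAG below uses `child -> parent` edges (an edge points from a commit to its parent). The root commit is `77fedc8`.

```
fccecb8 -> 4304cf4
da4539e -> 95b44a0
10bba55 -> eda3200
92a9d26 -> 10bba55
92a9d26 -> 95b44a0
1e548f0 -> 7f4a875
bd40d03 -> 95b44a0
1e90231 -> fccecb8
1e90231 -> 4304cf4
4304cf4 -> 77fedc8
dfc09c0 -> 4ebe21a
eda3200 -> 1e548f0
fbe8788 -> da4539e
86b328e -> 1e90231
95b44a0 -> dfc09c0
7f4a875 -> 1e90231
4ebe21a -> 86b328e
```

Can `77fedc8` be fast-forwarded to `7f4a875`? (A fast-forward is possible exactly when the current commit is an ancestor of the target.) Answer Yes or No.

Yes

A fast-forward from 77fedc8 to 7f4a875 is possible iff 77fedc8 is an ancestor of 7f4a875.
Ancestors of 7f4a875: {1e90231, 4304cf4, 77fedc8, 7f4a875, fccecb8}.
77fedc8 is among them, so fast-forward is possible.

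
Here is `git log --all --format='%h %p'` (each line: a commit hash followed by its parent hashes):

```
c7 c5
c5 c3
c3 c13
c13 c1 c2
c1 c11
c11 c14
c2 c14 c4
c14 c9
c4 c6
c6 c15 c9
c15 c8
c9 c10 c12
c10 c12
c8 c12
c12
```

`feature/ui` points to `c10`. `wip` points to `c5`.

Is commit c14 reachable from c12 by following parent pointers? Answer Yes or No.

Ancestors of c12: {c12}.
c14 is not in that set, so it is not an ancestor of c12.

No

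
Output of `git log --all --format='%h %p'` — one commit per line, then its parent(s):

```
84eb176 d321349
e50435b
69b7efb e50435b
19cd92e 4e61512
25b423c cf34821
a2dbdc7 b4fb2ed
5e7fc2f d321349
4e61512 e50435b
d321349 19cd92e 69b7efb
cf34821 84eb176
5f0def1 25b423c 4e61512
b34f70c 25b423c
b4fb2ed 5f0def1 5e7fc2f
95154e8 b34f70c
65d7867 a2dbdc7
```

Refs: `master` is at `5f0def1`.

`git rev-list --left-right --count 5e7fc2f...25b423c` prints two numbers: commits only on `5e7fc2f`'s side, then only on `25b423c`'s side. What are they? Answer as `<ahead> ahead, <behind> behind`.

Reachable from 5e7fc2f: {19cd92e, 4e61512, 5e7fc2f, 69b7efb, d321349, e50435b}.
Reachable from 25b423c: {19cd92e, 25b423c, 4e61512, 69b7efb, 84eb176, cf34821, d321349, e50435b}.
Only in 5e7fc2f's history (ahead): {5e7fc2f} — 1.
Only in 25b423c's history (behind): {25b423c, 84eb176, cf34821} — 3.

1 ahead, 3 behind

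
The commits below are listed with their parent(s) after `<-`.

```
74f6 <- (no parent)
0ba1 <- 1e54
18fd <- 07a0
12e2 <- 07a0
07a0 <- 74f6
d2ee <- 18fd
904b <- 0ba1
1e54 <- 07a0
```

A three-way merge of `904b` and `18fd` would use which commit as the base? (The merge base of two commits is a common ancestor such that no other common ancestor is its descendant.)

07a0

Ancestors of 904b: {07a0, 0ba1, 1e54, 74f6, 904b}.
Ancestors of 18fd: {07a0, 18fd, 74f6}.
Common ancestors: {07a0, 74f6}.
Among these, 07a0 is not an ancestor of any other common ancestor — it is the merge base.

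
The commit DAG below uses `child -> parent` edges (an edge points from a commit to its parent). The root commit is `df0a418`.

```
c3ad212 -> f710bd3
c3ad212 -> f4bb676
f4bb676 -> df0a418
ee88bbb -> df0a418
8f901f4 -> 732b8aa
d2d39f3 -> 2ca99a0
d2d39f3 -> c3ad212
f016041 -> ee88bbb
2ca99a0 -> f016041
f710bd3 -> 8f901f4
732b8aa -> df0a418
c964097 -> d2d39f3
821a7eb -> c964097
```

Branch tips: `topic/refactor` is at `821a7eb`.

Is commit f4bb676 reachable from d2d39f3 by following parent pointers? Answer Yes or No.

Yes

Ancestors of d2d39f3 (commits reachable by following parents): {2ca99a0, 732b8aa, 8f901f4, c3ad212, d2d39f3, df0a418, ee88bbb, f016041, f4bb676, f710bd3}.
f4bb676 is in that set, so it is an ancestor of d2d39f3.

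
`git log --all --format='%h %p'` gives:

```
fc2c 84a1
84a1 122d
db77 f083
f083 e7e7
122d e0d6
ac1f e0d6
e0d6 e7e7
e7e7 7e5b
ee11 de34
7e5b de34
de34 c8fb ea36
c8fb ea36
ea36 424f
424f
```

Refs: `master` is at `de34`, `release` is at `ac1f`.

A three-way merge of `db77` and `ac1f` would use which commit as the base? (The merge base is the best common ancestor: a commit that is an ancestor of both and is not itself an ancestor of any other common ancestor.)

Ancestors of db77: {424f, 7e5b, c8fb, db77, de34, e7e7, ea36, f083}.
Ancestors of ac1f: {424f, 7e5b, ac1f, c8fb, de34, e0d6, e7e7, ea36}.
Common ancestors: {424f, 7e5b, c8fb, de34, e7e7, ea36}.
Among these, e7e7 is not an ancestor of any other common ancestor — it is the merge base.

e7e7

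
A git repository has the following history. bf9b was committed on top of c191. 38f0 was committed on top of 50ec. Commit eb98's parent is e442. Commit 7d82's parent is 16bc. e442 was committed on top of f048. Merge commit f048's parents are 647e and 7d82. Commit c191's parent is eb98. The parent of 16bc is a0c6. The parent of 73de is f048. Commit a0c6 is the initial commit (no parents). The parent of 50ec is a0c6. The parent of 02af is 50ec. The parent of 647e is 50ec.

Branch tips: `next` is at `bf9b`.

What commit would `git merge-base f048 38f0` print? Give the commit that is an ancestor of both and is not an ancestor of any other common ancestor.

50ec

Ancestors of f048: {16bc, 50ec, 647e, 7d82, a0c6, f048}.
Ancestors of 38f0: {38f0, 50ec, a0c6}.
Common ancestors: {50ec, a0c6}.
Among these, 50ec is not an ancestor of any other common ancestor — it is the merge base.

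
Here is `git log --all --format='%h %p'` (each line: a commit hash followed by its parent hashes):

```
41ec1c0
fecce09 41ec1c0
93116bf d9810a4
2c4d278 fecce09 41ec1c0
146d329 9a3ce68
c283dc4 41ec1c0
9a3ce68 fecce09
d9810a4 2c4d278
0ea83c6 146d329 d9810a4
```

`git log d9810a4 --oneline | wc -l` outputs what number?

Walking parent pointers from d9810a4: reachable set = {2c4d278, 41ec1c0, d9810a4, fecce09}.
That is 4 commits.

4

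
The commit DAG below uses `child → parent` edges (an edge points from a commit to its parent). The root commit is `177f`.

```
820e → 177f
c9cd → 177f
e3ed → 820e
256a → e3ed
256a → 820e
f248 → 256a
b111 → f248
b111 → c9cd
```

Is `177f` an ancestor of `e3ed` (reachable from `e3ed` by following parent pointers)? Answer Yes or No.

Ancestors of e3ed (commits reachable by following parents): {177f, 820e, e3ed}.
177f is in that set, so it is an ancestor of e3ed.

Yes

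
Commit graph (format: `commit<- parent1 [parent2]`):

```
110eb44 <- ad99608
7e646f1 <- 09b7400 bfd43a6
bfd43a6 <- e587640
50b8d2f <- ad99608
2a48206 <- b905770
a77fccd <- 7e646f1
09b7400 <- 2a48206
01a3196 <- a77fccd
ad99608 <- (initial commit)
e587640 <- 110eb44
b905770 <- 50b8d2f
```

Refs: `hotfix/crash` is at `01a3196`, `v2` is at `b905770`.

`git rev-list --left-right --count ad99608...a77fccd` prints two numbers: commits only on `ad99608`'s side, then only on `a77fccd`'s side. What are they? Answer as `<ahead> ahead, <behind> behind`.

Reachable from ad99608: {ad99608}.
Reachable from a77fccd: {09b7400, 110eb44, 2a48206, 50b8d2f, 7e646f1, a77fccd, ad99608, b905770, bfd43a6, e587640}.
Only in ad99608's history (ahead): {} — 0.
Only in a77fccd's history (behind): {09b7400, 110eb44, 2a48206, 50b8d2f, 7e646f1, a77fccd, b905770, bfd43a6, e587640} — 9.

0 ahead, 9 behind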